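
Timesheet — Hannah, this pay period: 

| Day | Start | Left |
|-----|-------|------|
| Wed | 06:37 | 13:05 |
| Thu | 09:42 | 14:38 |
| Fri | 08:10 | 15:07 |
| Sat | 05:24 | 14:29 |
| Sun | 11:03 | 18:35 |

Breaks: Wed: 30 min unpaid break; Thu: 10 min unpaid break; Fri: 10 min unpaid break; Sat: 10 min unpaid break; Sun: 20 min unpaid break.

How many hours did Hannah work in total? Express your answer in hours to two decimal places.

33.63 hours

Wed: 06:37–13:05 = 6 h 28 min; less 30 min break → 5 h 58 min
Thu: 09:42–14:38 = 4 h 56 min; less 10 min break → 4 h 46 min
Fri: 08:10–15:07 = 6 h 57 min; less 10 min break → 6 h 47 min
Sat: 05:24–14:29 = 9 h 5 min; less 10 min break → 8 h 55 min
Sun: 11:03–18:35 = 7 h 32 min; less 20 min break → 7 h 12 min
Total: 5 h 58 min + 4 h 46 min + 6 h 47 min + 8 h 55 min + 7 h 12 min = 33 h 38 min.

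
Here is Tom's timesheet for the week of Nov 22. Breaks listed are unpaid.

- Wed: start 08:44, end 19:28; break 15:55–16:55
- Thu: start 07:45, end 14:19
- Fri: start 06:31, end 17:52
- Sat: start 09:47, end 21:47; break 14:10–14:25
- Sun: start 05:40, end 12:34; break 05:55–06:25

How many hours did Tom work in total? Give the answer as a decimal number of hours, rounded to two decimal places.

45.80 hours

Wed: 08:44–19:28 = 10 h 44 min; less 60 min break → 9 h 44 min
Thu: 07:45–14:19 = 6 h 34 min
Fri: 06:31–17:52 = 11 h 21 min
Sat: 09:47–21:47 = 12 h 0 min; less 15 min break → 11 h 45 min
Sun: 05:40–12:34 = 6 h 54 min; less 30 min break → 6 h 24 min
Total: 9 h 44 min + 6 h 34 min + 11 h 21 min + 11 h 45 min + 6 h 24 min = 45 h 48 min.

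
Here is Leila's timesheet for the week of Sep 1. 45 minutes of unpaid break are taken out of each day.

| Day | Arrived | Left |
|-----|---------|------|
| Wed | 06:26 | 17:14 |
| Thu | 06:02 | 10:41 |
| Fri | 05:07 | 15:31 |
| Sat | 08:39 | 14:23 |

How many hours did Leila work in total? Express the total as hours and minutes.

28 h 35 min

Wed: 06:26–17:14 = 10 h 48 min; less 45 min break → 10 h 3 min
Thu: 06:02–10:41 = 4 h 39 min; less 45 min break → 3 h 54 min
Fri: 05:07–15:31 = 10 h 24 min; less 45 min break → 9 h 39 min
Sat: 08:39–14:23 = 5 h 44 min; less 45 min break → 4 h 59 min
Total: 10 h 3 min + 3 h 54 min + 9 h 39 min + 4 h 59 min = 28 h 35 min.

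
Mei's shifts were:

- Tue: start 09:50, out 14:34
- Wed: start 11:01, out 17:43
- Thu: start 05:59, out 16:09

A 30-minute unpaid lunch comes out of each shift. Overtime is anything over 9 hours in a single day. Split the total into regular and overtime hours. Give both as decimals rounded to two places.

Tue: 09:50–14:34 = 4 h 44 min; less 30 min break → 4 h 14 min
Wed: 11:01–17:43 = 6 h 42 min; less 30 min break → 6 h 12 min
Thu: 05:59–16:09 = 10 h 10 min; less 30 min break → 9 h 40 min
Tue reg 4 h 14 min / OT 0 h 0 min; Wed reg 6 h 12 min / OT 0 h 0 min; Thu reg 9 h 0 min / OT 0 h 40 min.
Totals: regular 19 h 26 min, overtime 0 h 40 min.

Regular 19.43 hours, overtime 0.67 hours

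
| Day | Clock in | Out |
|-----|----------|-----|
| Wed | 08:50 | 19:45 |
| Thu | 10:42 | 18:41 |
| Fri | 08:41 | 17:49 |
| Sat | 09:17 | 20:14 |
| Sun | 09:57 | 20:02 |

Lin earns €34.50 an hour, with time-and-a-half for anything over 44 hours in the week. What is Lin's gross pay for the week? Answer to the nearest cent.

€1780.20

Wed: 08:50–19:45 = 10 h 55 min
Thu: 10:42–18:41 = 7 h 59 min
Fri: 08:41–17:49 = 9 h 8 min
Sat: 09:17–20:14 = 10 h 57 min
Sun: 09:57–20:02 = 10 h 5 min
Total worked: 49 h 4 min = 2944 min.
Regular 44 h 0 min = 2640 min at €34.50/h; overtime 5 h 4 min = 304 min at €51.75/h.
Pay = (2640 × €34.50 + 304 × €51.75) ÷ 60 = €1780.20.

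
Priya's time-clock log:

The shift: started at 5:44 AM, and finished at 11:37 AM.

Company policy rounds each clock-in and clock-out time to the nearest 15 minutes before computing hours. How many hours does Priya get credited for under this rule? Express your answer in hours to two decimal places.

The shift: in 5:44 AM→5:45 AM, out 11:37 AM→11:30 AM; 5 h 45 min

5.75 hours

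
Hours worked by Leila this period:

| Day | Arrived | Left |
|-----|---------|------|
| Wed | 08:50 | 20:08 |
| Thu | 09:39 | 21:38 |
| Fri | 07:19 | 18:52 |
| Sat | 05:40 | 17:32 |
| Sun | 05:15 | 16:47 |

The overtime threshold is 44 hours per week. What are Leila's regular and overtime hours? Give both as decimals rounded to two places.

Wed: 08:50–20:08 = 11 h 18 min
Thu: 09:39–21:38 = 11 h 59 min
Fri: 07:19–18:52 = 11 h 33 min
Sat: 05:40–17:32 = 11 h 52 min
Sun: 05:15–16:47 = 11 h 32 min
Total worked: 58 h 14 min = 58.23 h.
Threshold 44 h → overtime 14 h 14 min, regular 44 h 0 min.

Regular 44.00 hours, overtime 14.23 hours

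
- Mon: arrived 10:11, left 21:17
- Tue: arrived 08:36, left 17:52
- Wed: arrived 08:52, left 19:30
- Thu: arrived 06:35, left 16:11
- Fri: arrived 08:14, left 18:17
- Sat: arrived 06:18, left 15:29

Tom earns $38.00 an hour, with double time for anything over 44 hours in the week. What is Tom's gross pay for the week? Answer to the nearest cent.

Mon: 10:11–21:17 = 11 h 6 min
Tue: 08:36–17:52 = 9 h 16 min
Wed: 08:52–19:30 = 10 h 38 min
Thu: 06:35–16:11 = 9 h 36 min
Fri: 08:14–18:17 = 10 h 3 min
Sat: 06:18–15:29 = 9 h 11 min
Total worked: 59 h 50 min = 3590 min.
Regular 44 h 0 min = 2640 min at $38.00/h; overtime 15 h 50 min = 950 min at $76.00/h.
Pay = (2640 × $38.00 + 950 × $76.00) ÷ 60 = $2875.33.

$2875.33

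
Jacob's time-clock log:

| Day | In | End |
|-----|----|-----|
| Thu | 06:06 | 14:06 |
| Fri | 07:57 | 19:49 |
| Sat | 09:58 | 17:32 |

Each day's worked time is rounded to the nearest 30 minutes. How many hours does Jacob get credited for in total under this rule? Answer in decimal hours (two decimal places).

Thu: 06:06–14:06 = 8 h 0 min → rounds to 8 h 0 min
Fri: 07:57–19:49 = 11 h 52 min → rounds to 12 h 0 min
Sat: 09:58–17:32 = 7 h 34 min → rounds to 7 h 30 min
Total credited: 27 h 30 min.

27.50 hours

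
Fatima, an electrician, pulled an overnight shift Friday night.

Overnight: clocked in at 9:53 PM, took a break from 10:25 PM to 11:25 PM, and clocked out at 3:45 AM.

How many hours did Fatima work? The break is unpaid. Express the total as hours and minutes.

4 h 52 min

Overnight: 9:53 PM → midnight = 2 h 7 min; midnight → 3:45 AM = 3 h 45 min; span 5 h 52 min; less 60 min break → 4 h 52 min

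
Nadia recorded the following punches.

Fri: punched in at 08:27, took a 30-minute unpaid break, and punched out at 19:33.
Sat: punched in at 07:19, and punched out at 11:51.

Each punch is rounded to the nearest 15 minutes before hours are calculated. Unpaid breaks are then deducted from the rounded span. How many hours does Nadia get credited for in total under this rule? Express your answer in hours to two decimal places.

Fri: in 08:27→08:30, out 19:33→19:30; 11 h 0 min − 30 min = 10 h 30 min
Sat: in 07:19→07:15, out 11:51→11:45; 4 h 30 min
Total credited: 15 h 0 min.

15.00 hours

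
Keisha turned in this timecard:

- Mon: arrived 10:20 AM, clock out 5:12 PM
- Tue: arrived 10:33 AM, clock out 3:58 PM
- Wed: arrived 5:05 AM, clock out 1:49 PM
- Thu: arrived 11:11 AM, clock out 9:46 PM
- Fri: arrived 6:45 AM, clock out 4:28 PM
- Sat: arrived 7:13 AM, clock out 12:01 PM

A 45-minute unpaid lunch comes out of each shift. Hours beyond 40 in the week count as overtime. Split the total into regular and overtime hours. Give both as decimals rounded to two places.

Mon: 10:20 AM–5:12 PM = 6 h 52 min; less 45 min break → 6 h 7 min
Tue: 10:33 AM–3:58 PM = 5 h 25 min; less 45 min break → 4 h 40 min
Wed: 5:05 AM–1:49 PM = 8 h 44 min; less 45 min break → 7 h 59 min
Thu: 11:11 AM–9:46 PM = 10 h 35 min; less 45 min break → 9 h 50 min
Fri: 6:45 AM–4:28 PM = 9 h 43 min; less 45 min break → 8 h 58 min
Sat: 7:13 AM–12:01 PM = 4 h 48 min; less 45 min break → 4 h 3 min
Total worked: 41 h 37 min = 41.62 h.
Threshold 40 h → overtime 1 h 37 min, regular 40 h 0 min.

Regular 40.00 hours, overtime 1.62 hours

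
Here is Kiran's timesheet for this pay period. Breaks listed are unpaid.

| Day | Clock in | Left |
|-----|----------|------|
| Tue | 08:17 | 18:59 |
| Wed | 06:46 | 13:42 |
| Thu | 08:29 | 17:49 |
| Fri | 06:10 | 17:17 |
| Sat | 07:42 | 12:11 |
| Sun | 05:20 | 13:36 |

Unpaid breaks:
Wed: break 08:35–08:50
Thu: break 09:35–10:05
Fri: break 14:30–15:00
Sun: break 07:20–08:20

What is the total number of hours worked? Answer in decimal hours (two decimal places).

48.58 hours

Tue: 08:17–18:59 = 10 h 42 min
Wed: 06:46–13:42 = 6 h 56 min; less 15 min break → 6 h 41 min
Thu: 08:29–17:49 = 9 h 20 min; less 30 min break → 8 h 50 min
Fri: 06:10–17:17 = 11 h 7 min; less 30 min break → 10 h 37 min
Sat: 07:42–12:11 = 4 h 29 min
Sun: 05:20–13:36 = 8 h 16 min; less 60 min break → 7 h 16 min
Total: 10 h 42 min + 6 h 41 min + 8 h 50 min + 10 h 37 min + 4 h 29 min + 7 h 16 min = 48 h 35 min.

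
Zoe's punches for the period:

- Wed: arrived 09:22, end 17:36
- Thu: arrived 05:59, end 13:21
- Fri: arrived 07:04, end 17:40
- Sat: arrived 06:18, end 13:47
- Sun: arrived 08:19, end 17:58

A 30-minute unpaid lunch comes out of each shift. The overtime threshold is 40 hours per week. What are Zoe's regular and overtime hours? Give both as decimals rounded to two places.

Regular 40.00 hours, overtime 0.83 hours

Wed: 09:22–17:36 = 8 h 14 min; less 30 min break → 7 h 44 min
Thu: 05:59–13:21 = 7 h 22 min; less 30 min break → 6 h 52 min
Fri: 07:04–17:40 = 10 h 36 min; less 30 min break → 10 h 6 min
Sat: 06:18–13:47 = 7 h 29 min; less 30 min break → 6 h 59 min
Sun: 08:19–17:58 = 9 h 39 min; less 30 min break → 9 h 9 min
Total worked: 40 h 50 min = 40.83 h.
Threshold 40 h → overtime 0 h 50 min, regular 40 h 0 min.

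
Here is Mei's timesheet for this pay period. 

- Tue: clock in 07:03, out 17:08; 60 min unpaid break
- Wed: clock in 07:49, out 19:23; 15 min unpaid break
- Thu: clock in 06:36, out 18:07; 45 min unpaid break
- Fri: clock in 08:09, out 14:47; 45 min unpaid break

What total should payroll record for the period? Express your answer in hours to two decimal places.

Tue: 07:03–17:08 = 10 h 5 min; less 60 min break → 9 h 5 min
Wed: 07:49–19:23 = 11 h 34 min; less 15 min break → 11 h 19 min
Thu: 06:36–18:07 = 11 h 31 min; less 45 min break → 10 h 46 min
Fri: 08:09–14:47 = 6 h 38 min; less 45 min break → 5 h 53 min
Total: 9 h 5 min + 11 h 19 min + 10 h 46 min + 5 h 53 min = 37 h 3 min.

37.05 hours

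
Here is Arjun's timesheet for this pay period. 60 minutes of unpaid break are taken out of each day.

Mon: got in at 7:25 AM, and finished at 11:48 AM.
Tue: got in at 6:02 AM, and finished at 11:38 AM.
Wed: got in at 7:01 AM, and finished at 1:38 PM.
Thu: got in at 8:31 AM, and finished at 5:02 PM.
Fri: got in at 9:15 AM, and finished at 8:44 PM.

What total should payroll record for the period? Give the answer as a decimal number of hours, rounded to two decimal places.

Mon: 7:25 AM–11:48 AM = 4 h 23 min; less 60 min break → 3 h 23 min
Tue: 6:02 AM–11:38 AM = 5 h 36 min; less 60 min break → 4 h 36 min
Wed: 7:01 AM–1:38 PM = 6 h 37 min; less 60 min break → 5 h 37 min
Thu: 8:31 AM–5:02 PM = 8 h 31 min; less 60 min break → 7 h 31 min
Fri: 9:15 AM–8:44 PM = 11 h 29 min; less 60 min break → 10 h 29 min
Total: 3 h 23 min + 4 h 36 min + 5 h 37 min + 7 h 31 min + 10 h 29 min = 31 h 36 min.

31.60 hours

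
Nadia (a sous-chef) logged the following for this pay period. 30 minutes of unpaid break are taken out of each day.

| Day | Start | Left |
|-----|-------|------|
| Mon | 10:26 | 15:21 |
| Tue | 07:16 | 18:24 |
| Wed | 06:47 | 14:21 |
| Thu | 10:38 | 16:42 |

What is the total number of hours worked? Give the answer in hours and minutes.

27 h 41 min

Mon: 10:26–15:21 = 4 h 55 min; less 30 min break → 4 h 25 min
Tue: 07:16–18:24 = 11 h 8 min; less 30 min break → 10 h 38 min
Wed: 06:47–14:21 = 7 h 34 min; less 30 min break → 7 h 4 min
Thu: 10:38–16:42 = 6 h 4 min; less 30 min break → 5 h 34 min
Total: 4 h 25 min + 10 h 38 min + 7 h 4 min + 5 h 34 min = 27 h 41 min.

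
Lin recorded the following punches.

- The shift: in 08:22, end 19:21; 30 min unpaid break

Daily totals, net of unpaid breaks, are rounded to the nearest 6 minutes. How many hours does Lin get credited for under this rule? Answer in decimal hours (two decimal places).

The shift: 08:22–19:21 = 10 h 59 min − 30 min = 10 h 29 min → rounds to 10 h 30 min

10.50 hours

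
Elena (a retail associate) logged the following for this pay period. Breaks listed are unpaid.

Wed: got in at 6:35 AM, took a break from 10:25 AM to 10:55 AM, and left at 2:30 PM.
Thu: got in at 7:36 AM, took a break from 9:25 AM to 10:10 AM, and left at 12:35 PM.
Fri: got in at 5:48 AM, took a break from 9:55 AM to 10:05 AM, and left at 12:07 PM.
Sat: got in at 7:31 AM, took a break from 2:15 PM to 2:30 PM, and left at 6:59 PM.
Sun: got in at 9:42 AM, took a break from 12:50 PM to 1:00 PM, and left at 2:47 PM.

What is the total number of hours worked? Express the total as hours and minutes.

Wed: 6:35 AM–2:30 PM = 7 h 55 min; less 30 min break → 7 h 25 min
Thu: 7:36 AM–12:35 PM = 4 h 59 min; less 45 min break → 4 h 14 min
Fri: 5:48 AM–12:07 PM = 6 h 19 min; less 10 min break → 6 h 9 min
Sat: 7:31 AM–6:59 PM = 11 h 28 min; less 15 min break → 11 h 13 min
Sun: 9:42 AM–2:47 PM = 5 h 5 min; less 10 min break → 4 h 55 min
Total: 7 h 25 min + 4 h 14 min + 6 h 9 min + 11 h 13 min + 4 h 55 min = 33 h 56 min.

33 h 56 min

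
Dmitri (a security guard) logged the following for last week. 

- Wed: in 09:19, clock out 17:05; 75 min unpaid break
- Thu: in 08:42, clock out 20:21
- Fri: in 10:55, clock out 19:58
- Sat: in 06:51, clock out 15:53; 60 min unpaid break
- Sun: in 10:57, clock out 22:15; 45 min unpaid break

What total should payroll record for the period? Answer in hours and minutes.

Wed: 09:19–17:05 = 7 h 46 min; less 75 min break → 6 h 31 min
Thu: 08:42–20:21 = 11 h 39 min
Fri: 10:55–19:58 = 9 h 3 min
Sat: 06:51–15:53 = 9 h 2 min; less 60 min break → 8 h 2 min
Sun: 10:57–22:15 = 11 h 18 min; less 45 min break → 10 h 33 min
Total: 6 h 31 min + 11 h 39 min + 9 h 3 min + 8 h 2 min + 10 h 33 min = 45 h 48 min.

45 h 48 min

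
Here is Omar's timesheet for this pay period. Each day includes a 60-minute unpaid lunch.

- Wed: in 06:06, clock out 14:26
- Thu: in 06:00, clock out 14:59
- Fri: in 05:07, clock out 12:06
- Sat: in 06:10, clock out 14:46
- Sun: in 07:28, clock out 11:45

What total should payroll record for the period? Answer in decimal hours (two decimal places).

32.18 hours

Wed: 06:06–14:26 = 8 h 20 min; less 60 min break → 7 h 20 min
Thu: 06:00–14:59 = 8 h 59 min; less 60 min break → 7 h 59 min
Fri: 05:07–12:06 = 6 h 59 min; less 60 min break → 5 h 59 min
Sat: 06:10–14:46 = 8 h 36 min; less 60 min break → 7 h 36 min
Sun: 07:28–11:45 = 4 h 17 min; less 60 min break → 3 h 17 min
Total: 7 h 20 min + 7 h 59 min + 5 h 59 min + 7 h 36 min + 3 h 17 min = 32 h 11 min.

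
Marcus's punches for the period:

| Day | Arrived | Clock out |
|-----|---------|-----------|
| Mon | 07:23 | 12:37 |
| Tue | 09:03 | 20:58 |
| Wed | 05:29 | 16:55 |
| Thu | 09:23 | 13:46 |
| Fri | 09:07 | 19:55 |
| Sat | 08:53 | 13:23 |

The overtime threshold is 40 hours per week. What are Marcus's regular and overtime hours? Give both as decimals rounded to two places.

Regular 40.00 hours, overtime 8.27 hours

Mon: 07:23–12:37 = 5 h 14 min
Tue: 09:03–20:58 = 11 h 55 min
Wed: 05:29–16:55 = 11 h 26 min
Thu: 09:23–13:46 = 4 h 23 min
Fri: 09:07–19:55 = 10 h 48 min
Sat: 08:53–13:23 = 4 h 30 min
Total worked: 48 h 16 min = 48.27 h.
Threshold 40 h → overtime 8 h 16 min, regular 40 h 0 min.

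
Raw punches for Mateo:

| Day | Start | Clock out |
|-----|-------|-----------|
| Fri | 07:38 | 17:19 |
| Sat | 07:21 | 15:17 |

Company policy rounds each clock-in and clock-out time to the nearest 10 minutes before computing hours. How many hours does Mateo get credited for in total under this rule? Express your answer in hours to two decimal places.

17.67 hours

Fri: in 07:38→07:40, out 17:19→17:20; 9 h 40 min
Sat: in 07:21→07:20, out 15:17→15:20; 8 h 0 min
Total credited: 17 h 40 min.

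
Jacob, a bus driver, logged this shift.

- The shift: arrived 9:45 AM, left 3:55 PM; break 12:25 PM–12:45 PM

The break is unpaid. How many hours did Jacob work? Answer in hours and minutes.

5 h 50 min

The shift: 9:45 AM–3:55 PM = 6 h 10 min; less 20 min break → 5 h 50 min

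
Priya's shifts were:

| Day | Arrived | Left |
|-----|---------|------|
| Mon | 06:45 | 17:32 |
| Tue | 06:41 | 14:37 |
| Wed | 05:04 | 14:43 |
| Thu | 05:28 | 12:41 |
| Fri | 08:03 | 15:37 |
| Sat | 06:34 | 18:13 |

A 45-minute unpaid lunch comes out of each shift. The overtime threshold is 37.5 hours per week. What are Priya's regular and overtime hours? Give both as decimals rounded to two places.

Mon: 06:45–17:32 = 10 h 47 min; less 45 min break → 10 h 2 min
Tue: 06:41–14:37 = 7 h 56 min; less 45 min break → 7 h 11 min
Wed: 05:04–14:43 = 9 h 39 min; less 45 min break → 8 h 54 min
Thu: 05:28–12:41 = 7 h 13 min; less 45 min break → 6 h 28 min
Fri: 08:03–15:37 = 7 h 34 min; less 45 min break → 6 h 49 min
Sat: 06:34–18:13 = 11 h 39 min; less 45 min break → 10 h 54 min
Total worked: 50 h 18 min = 50.30 h.
Threshold 37.5 h → overtime 12 h 48 min, regular 37 h 30 min.

Regular 37.50 hours, overtime 12.80 hours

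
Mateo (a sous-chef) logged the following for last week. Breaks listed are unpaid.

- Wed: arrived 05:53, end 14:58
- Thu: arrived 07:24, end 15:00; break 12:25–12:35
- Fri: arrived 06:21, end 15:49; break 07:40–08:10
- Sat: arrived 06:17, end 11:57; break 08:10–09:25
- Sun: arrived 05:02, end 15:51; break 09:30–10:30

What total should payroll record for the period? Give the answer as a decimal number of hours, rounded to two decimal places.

39.72 hours

Wed: 05:53–14:58 = 9 h 5 min
Thu: 07:24–15:00 = 7 h 36 min; less 10 min break → 7 h 26 min
Fri: 06:21–15:49 = 9 h 28 min; less 30 min break → 8 h 58 min
Sat: 06:17–11:57 = 5 h 40 min; less 75 min break → 4 h 25 min
Sun: 05:02–15:51 = 10 h 49 min; less 60 min break → 9 h 49 min
Total: 9 h 5 min + 7 h 26 min + 8 h 58 min + 4 h 25 min + 9 h 49 min = 39 h 43 min.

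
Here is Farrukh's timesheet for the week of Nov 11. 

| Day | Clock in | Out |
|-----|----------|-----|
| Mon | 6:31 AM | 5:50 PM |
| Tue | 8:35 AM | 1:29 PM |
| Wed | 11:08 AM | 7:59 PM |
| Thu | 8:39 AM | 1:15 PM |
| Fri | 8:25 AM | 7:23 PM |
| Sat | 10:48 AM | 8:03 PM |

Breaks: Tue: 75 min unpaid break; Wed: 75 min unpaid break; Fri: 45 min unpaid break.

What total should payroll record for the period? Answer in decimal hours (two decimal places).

Mon: 6:31 AM–5:50 PM = 11 h 19 min
Tue: 8:35 AM–1:29 PM = 4 h 54 min; less 75 min break → 3 h 39 min
Wed: 11:08 AM–7:59 PM = 8 h 51 min; less 75 min break → 7 h 36 min
Thu: 8:39 AM–1:15 PM = 4 h 36 min
Fri: 8:25 AM–7:23 PM = 10 h 58 min; less 45 min break → 10 h 13 min
Sat: 10:48 AM–8:03 PM = 9 h 15 min
Total: 11 h 19 min + 3 h 39 min + 7 h 36 min + 4 h 36 min + 10 h 13 min + 9 h 15 min = 46 h 38 min.

46.63 hours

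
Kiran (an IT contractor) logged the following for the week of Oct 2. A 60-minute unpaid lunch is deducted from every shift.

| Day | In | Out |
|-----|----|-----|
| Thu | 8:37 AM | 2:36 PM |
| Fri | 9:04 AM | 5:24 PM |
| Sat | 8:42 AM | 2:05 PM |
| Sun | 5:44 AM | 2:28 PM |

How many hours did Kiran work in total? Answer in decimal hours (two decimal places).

Thu: 8:37 AM–2:36 PM = 5 h 59 min; less 60 min break → 4 h 59 min
Fri: 9:04 AM–5:24 PM = 8 h 20 min; less 60 min break → 7 h 20 min
Sat: 8:42 AM–2:05 PM = 5 h 23 min; less 60 min break → 4 h 23 min
Sun: 5:44 AM–2:28 PM = 8 h 44 min; less 60 min break → 7 h 44 min
Total: 4 h 59 min + 7 h 20 min + 4 h 23 min + 7 h 44 min = 24 h 26 min.

24.43 hours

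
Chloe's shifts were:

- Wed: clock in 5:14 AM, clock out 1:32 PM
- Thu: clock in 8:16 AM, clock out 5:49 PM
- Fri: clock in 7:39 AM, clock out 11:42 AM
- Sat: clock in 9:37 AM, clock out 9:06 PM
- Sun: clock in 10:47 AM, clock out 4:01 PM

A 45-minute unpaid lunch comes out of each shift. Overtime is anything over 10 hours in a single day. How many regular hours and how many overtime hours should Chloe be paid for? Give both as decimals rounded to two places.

Wed: 5:14 AM–1:32 PM = 8 h 18 min; less 45 min break → 7 h 33 min
Thu: 8:16 AM–5:49 PM = 9 h 33 min; less 45 min break → 8 h 48 min
Fri: 7:39 AM–11:42 AM = 4 h 3 min; less 45 min break → 3 h 18 min
Sat: 9:37 AM–9:06 PM = 11 h 29 min; less 45 min break → 10 h 44 min
Sun: 10:47 AM–4:01 PM = 5 h 14 min; less 45 min break → 4 h 29 min
Wed reg 7 h 33 min / OT 0 h 0 min; Thu reg 8 h 48 min / OT 0 h 0 min; Fri reg 3 h 18 min / OT 0 h 0 min; Sat reg 10 h 0 min / OT 0 h 44 min; Sun reg 4 h 29 min / OT 0 h 0 min.
Totals: regular 34 h 8 min, overtime 0 h 44 min.

Regular 34.13 hours, overtime 0.73 hours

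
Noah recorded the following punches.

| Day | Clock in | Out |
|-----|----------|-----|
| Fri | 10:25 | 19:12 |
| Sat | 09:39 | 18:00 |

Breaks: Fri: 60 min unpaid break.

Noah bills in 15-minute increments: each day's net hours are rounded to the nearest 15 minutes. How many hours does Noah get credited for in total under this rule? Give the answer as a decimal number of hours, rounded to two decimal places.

16.00 hours

Fri: 10:25–19:12 = 8 h 47 min − 60 min = 7 h 47 min → rounds to 7 h 45 min
Sat: 09:39–18:00 = 8 h 21 min → rounds to 8 h 15 min
Total credited: 16 h 0 min.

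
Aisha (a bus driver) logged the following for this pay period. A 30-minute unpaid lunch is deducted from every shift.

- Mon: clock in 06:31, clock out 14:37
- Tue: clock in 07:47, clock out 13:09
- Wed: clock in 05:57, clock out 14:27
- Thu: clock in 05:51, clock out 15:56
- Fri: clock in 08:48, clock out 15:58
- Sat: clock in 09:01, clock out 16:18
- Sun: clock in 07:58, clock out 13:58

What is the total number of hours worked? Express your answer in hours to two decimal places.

49.00 hours

Mon: 06:31–14:37 = 8 h 6 min; less 30 min break → 7 h 36 min
Tue: 07:47–13:09 = 5 h 22 min; less 30 min break → 4 h 52 min
Wed: 05:57–14:27 = 8 h 30 min; less 30 min break → 8 h 0 min
Thu: 05:51–15:56 = 10 h 5 min; less 30 min break → 9 h 35 min
Fri: 08:48–15:58 = 7 h 10 min; less 30 min break → 6 h 40 min
Sat: 09:01–16:18 = 7 h 17 min; less 30 min break → 6 h 47 min
Sun: 07:58–13:58 = 6 h 0 min; less 30 min break → 5 h 30 min
Total: 7 h 36 min + 4 h 52 min + 8 h 0 min + 9 h 35 min + 6 h 40 min + 6 h 47 min + 5 h 30 min = 49 h 0 min.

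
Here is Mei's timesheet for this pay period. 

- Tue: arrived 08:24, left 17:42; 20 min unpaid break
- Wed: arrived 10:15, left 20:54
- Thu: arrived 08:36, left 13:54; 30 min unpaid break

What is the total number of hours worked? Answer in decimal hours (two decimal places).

24.42 hours

Tue: 08:24–17:42 = 9 h 18 min; less 20 min break → 8 h 58 min
Wed: 10:15–20:54 = 10 h 39 min
Thu: 08:36–13:54 = 5 h 18 min; less 30 min break → 4 h 48 min
Total: 8 h 58 min + 10 h 39 min + 4 h 48 min = 24 h 25 min.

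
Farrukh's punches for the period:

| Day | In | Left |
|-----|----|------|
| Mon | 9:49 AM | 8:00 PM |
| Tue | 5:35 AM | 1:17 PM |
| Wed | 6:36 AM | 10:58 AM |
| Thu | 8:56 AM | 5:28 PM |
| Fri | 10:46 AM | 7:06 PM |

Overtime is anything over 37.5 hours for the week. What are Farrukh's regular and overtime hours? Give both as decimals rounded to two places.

Regular 37.50 hours, overtime 1.62 hours

Mon: 9:49 AM–8:00 PM = 10 h 11 min
Tue: 5:35 AM–1:17 PM = 7 h 42 min
Wed: 6:36 AM–10:58 AM = 4 h 22 min
Thu: 8:56 AM–5:28 PM = 8 h 32 min
Fri: 10:46 AM–7:06 PM = 8 h 20 min
Total worked: 39 h 7 min = 39.12 h.
Threshold 37.5 h → overtime 1 h 37 min, regular 37 h 30 min.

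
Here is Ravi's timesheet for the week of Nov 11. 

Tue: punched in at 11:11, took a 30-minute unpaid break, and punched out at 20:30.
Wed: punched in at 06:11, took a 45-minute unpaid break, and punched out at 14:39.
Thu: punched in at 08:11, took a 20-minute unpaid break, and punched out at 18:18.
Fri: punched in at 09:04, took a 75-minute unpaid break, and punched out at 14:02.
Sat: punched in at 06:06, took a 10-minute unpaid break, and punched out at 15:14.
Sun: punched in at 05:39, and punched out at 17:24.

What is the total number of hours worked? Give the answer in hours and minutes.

Tue: 11:11–20:30 = 9 h 19 min; less 30 min break → 8 h 49 min
Wed: 06:11–14:39 = 8 h 28 min; less 45 min break → 7 h 43 min
Thu: 08:11–18:18 = 10 h 7 min; less 20 min break → 9 h 47 min
Fri: 09:04–14:02 = 4 h 58 min; less 75 min break → 3 h 43 min
Sat: 06:06–15:14 = 9 h 8 min; less 10 min break → 8 h 58 min
Sun: 05:39–17:24 = 11 h 45 min
Total: 8 h 49 min + 7 h 43 min + 9 h 47 min + 3 h 43 min + 8 h 58 min + 11 h 45 min = 50 h 45 min.

50 h 45 min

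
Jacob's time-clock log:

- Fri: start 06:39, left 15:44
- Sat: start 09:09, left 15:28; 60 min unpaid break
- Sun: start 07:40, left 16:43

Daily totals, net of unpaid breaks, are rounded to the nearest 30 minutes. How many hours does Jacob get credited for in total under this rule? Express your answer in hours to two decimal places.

23.50 hours

Fri: 06:39–15:44 = 9 h 5 min → rounds to 9 h 0 min
Sat: 09:09–15:28 = 6 h 19 min − 60 min = 5 h 19 min → rounds to 5 h 30 min
Sun: 07:40–16:43 = 9 h 3 min → rounds to 9 h 0 min
Total credited: 23 h 30 min.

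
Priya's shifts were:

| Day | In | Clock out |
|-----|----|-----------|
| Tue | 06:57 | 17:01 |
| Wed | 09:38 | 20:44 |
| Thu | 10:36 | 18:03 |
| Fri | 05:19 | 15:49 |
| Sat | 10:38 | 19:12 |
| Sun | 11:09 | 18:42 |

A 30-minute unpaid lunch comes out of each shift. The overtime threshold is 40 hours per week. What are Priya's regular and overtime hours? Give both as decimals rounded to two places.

Tue: 06:57–17:01 = 10 h 4 min; less 30 min break → 9 h 34 min
Wed: 09:38–20:44 = 11 h 6 min; less 30 min break → 10 h 36 min
Thu: 10:36–18:03 = 7 h 27 min; less 30 min break → 6 h 57 min
Fri: 05:19–15:49 = 10 h 30 min; less 30 min break → 10 h 0 min
Sat: 10:38–19:12 = 8 h 34 min; less 30 min break → 8 h 4 min
Sun: 11:09–18:42 = 7 h 33 min; less 30 min break → 7 h 3 min
Total worked: 52 h 14 min = 52.23 h.
Threshold 40 h → overtime 12 h 14 min, regular 40 h 0 min.

Regular 40.00 hours, overtime 12.23 hours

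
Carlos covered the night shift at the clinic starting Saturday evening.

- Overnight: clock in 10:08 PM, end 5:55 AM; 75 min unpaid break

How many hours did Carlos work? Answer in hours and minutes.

6 h 32 min

Overnight: 10:08 PM → midnight = 1 h 52 min; midnight → 5:55 AM = 5 h 55 min; span 7 h 47 min; less 75 min break → 6 h 32 min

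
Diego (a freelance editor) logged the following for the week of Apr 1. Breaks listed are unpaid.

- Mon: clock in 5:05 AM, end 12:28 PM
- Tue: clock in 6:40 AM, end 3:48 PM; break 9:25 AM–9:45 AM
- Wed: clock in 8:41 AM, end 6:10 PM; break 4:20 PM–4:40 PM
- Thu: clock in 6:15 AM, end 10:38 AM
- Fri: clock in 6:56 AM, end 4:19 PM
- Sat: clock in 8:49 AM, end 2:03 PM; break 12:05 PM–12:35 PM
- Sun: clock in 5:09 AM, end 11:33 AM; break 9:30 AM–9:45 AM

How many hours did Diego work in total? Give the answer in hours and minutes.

Mon: 5:05 AM–12:28 PM = 7 h 23 min
Tue: 6:40 AM–3:48 PM = 9 h 8 min; less 20 min break → 8 h 48 min
Wed: 8:41 AM–6:10 PM = 9 h 29 min; less 20 min break → 9 h 9 min
Thu: 6:15 AM–10:38 AM = 4 h 23 min
Fri: 6:56 AM–4:19 PM = 9 h 23 min
Sat: 8:49 AM–2:03 PM = 5 h 14 min; less 30 min break → 4 h 44 min
Sun: 5:09 AM–11:33 AM = 6 h 24 min; less 15 min break → 6 h 9 min
Total: 7 h 23 min + 8 h 48 min + 9 h 9 min + 4 h 23 min + 9 h 23 min + 4 h 44 min + 6 h 9 min = 49 h 59 min.

49 h 59 min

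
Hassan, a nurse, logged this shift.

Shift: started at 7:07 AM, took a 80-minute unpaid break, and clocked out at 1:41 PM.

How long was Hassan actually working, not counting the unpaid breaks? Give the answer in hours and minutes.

5 h 14 min

Shift: 7:07 AM–1:41 PM = 6 h 34 min; less 80 min break → 5 h 14 min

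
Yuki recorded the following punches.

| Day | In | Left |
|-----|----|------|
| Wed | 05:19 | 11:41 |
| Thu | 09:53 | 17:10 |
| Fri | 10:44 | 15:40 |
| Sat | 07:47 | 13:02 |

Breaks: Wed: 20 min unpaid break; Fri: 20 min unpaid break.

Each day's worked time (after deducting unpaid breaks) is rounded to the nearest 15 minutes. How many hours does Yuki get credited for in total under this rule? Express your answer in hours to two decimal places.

Wed: 05:19–11:41 = 6 h 22 min − 20 min = 6 h 2 min → rounds to 6 h 0 min
Thu: 09:53–17:10 = 7 h 17 min → rounds to 7 h 15 min
Fri: 10:44–15:40 = 4 h 56 min − 20 min = 4 h 36 min → rounds to 4 h 30 min
Sat: 07:47–13:02 = 5 h 15 min → rounds to 5 h 15 min
Total credited: 23 h 0 min.

23.00 hours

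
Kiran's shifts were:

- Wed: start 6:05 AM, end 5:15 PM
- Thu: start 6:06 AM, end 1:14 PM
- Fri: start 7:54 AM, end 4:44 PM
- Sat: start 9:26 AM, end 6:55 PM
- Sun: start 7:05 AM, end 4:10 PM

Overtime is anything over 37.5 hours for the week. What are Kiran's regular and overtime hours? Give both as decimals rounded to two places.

Wed: 6:05 AM–5:15 PM = 11 h 10 min
Thu: 6:06 AM–1:14 PM = 7 h 8 min
Fri: 7:54 AM–4:44 PM = 8 h 50 min
Sat: 9:26 AM–6:55 PM = 9 h 29 min
Sun: 7:05 AM–4:10 PM = 9 h 5 min
Total worked: 45 h 42 min = 45.70 h.
Threshold 37.5 h → overtime 8 h 12 min, regular 37 h 30 min.

Regular 37.50 hours, overtime 8.20 hours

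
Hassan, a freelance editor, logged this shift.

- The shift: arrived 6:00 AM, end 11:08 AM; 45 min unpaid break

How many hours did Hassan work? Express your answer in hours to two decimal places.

4.38 hours

The shift: 6:00 AM–11:08 AM = 5 h 8 min; less 45 min break → 4 h 23 min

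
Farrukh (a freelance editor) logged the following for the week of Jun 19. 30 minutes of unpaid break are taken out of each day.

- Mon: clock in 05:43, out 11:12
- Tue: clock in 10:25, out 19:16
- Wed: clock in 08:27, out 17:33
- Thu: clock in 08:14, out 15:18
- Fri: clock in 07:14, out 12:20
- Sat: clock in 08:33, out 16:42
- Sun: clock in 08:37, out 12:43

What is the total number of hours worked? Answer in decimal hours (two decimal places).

Mon: 05:43–11:12 = 5 h 29 min; less 30 min break → 4 h 59 min
Tue: 10:25–19:16 = 8 h 51 min; less 30 min break → 8 h 21 min
Wed: 08:27–17:33 = 9 h 6 min; less 30 min break → 8 h 36 min
Thu: 08:14–15:18 = 7 h 4 min; less 30 min break → 6 h 34 min
Fri: 07:14–12:20 = 5 h 6 min; less 30 min break → 4 h 36 min
Sat: 08:33–16:42 = 8 h 9 min; less 30 min break → 7 h 39 min
Sun: 08:37–12:43 = 4 h 6 min; less 30 min break → 3 h 36 min
Total: 4 h 59 min + 8 h 21 min + 8 h 36 min + 6 h 34 min + 4 h 36 min + 7 h 39 min + 3 h 36 min = 44 h 21 min.

44.35 hours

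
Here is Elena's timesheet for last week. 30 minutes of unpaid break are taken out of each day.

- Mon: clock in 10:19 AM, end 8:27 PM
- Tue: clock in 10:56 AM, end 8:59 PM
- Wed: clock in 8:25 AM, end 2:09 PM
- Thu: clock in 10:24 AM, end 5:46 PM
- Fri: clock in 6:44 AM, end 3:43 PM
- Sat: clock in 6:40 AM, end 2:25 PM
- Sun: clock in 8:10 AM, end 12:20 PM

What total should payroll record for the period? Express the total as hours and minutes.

50 h 41 min

Mon: 10:19 AM–8:27 PM = 10 h 8 min; less 30 min break → 9 h 38 min
Tue: 10:56 AM–8:59 PM = 10 h 3 min; less 30 min break → 9 h 33 min
Wed: 8:25 AM–2:09 PM = 5 h 44 min; less 30 min break → 5 h 14 min
Thu: 10:24 AM–5:46 PM = 7 h 22 min; less 30 min break → 6 h 52 min
Fri: 6:44 AM–3:43 PM = 8 h 59 min; less 30 min break → 8 h 29 min
Sat: 6:40 AM–2:25 PM = 7 h 45 min; less 30 min break → 7 h 15 min
Sun: 8:10 AM–12:20 PM = 4 h 10 min; less 30 min break → 3 h 40 min
Total: 9 h 38 min + 9 h 33 min + 5 h 14 min + 6 h 52 min + 8 h 29 min + 7 h 15 min + 3 h 40 min = 50 h 41 min.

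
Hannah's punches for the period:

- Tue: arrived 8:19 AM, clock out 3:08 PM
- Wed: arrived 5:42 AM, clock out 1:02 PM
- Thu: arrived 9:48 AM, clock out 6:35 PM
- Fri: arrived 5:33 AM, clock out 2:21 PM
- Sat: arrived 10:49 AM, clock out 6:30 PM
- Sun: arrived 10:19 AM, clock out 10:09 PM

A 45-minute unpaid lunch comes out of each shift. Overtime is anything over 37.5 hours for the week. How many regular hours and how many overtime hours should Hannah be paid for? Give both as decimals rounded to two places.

Regular 37.50 hours, overtime 9.25 hours

Tue: 8:19 AM–3:08 PM = 6 h 49 min; less 45 min break → 6 h 4 min
Wed: 5:42 AM–1:02 PM = 7 h 20 min; less 45 min break → 6 h 35 min
Thu: 9:48 AM–6:35 PM = 8 h 47 min; less 45 min break → 8 h 2 min
Fri: 5:33 AM–2:21 PM = 8 h 48 min; less 45 min break → 8 h 3 min
Sat: 10:49 AM–6:30 PM = 7 h 41 min; less 45 min break → 6 h 56 min
Sun: 10:19 AM–10:09 PM = 11 h 50 min; less 45 min break → 11 h 5 min
Total worked: 46 h 45 min = 46.75 h.
Threshold 37.5 h → overtime 9 h 15 min, regular 37 h 30 min.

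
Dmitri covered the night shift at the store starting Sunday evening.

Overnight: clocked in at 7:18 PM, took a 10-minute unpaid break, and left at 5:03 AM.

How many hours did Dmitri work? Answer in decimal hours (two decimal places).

Overnight: 7:18 PM → midnight = 4 h 42 min; midnight → 5:03 AM = 5 h 3 min; span 9 h 45 min; less 10 min break → 9 h 35 min

9.58 hours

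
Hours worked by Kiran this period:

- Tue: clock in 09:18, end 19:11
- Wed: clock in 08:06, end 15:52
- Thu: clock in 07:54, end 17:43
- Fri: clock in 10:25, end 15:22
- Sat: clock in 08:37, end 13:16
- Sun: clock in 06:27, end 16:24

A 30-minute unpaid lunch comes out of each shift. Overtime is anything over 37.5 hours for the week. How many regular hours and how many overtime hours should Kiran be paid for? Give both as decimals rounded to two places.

Tue: 09:18–19:11 = 9 h 53 min; less 30 min break → 9 h 23 min
Wed: 08:06–15:52 = 7 h 46 min; less 30 min break → 7 h 16 min
Thu: 07:54–17:43 = 9 h 49 min; less 30 min break → 9 h 19 min
Fri: 10:25–15:22 = 4 h 57 min; less 30 min break → 4 h 27 min
Sat: 08:37–13:16 = 4 h 39 min; less 30 min break → 4 h 9 min
Sun: 06:27–16:24 = 9 h 57 min; less 30 min break → 9 h 27 min
Total worked: 44 h 1 min = 44.02 h.
Threshold 37.5 h → overtime 6 h 31 min, regular 37 h 30 min.

Regular 37.50 hours, overtime 6.52 hours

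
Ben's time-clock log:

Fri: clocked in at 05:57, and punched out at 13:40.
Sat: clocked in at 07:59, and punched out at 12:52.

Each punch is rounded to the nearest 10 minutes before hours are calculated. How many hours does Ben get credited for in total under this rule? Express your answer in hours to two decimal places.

Fri: in 05:57→06:00, out 13:40→13:40; 7 h 40 min
Sat: in 07:59→08:00, out 12:52→12:50; 4 h 50 min
Total credited: 12 h 30 min.

12.50 hours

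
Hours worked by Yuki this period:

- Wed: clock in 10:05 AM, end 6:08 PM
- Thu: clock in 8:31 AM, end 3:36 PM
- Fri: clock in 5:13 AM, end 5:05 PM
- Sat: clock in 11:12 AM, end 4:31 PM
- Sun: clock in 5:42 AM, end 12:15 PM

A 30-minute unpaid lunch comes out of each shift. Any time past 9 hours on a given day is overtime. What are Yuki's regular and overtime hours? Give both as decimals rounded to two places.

Regular 34.00 hours, overtime 2.37 hours

Wed: 10:05 AM–6:08 PM = 8 h 3 min; less 30 min break → 7 h 33 min
Thu: 8:31 AM–3:36 PM = 7 h 5 min; less 30 min break → 6 h 35 min
Fri: 5:13 AM–5:05 PM = 11 h 52 min; less 30 min break → 11 h 22 min
Sat: 11:12 AM–4:31 PM = 5 h 19 min; less 30 min break → 4 h 49 min
Sun: 5:42 AM–12:15 PM = 6 h 33 min; less 30 min break → 6 h 3 min
Wed reg 7 h 33 min / OT 0 h 0 min; Thu reg 6 h 35 min / OT 0 h 0 min; Fri reg 9 h 0 min / OT 2 h 22 min; Sat reg 4 h 49 min / OT 0 h 0 min; Sun reg 6 h 3 min / OT 0 h 0 min.
Totals: regular 34 h 0 min, overtime 2 h 22 min.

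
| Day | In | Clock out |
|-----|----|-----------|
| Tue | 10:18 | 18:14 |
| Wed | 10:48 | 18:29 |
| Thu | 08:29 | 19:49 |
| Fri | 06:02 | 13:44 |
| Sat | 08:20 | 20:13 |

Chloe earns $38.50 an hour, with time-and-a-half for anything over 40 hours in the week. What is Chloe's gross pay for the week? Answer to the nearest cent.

$1917.30

Tue: 10:18–18:14 = 7 h 56 min
Wed: 10:48–18:29 = 7 h 41 min
Thu: 08:29–19:49 = 11 h 20 min
Fri: 06:02–13:44 = 7 h 42 min
Sat: 08:20–20:13 = 11 h 53 min
Total worked: 46 h 32 min = 2792 min.
Regular 40 h 0 min = 2400 min at $38.50/h; overtime 6 h 32 min = 392 min at $57.75/h.
Pay = (2400 × $38.50 + 392 × $57.75) ÷ 60 = $1917.30.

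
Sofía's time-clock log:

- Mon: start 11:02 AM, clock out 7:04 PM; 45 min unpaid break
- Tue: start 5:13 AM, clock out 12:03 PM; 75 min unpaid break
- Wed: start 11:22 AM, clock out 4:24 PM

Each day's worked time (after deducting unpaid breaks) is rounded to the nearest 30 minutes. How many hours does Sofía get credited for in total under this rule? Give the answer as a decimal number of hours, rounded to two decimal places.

Mon: 11:02 AM–7:04 PM = 8 h 2 min − 45 min = 7 h 17 min → rounds to 7 h 30 min
Tue: 5:13 AM–12:03 PM = 6 h 50 min − 75 min = 5 h 35 min → rounds to 5 h 30 min
Wed: 11:22 AM–4:24 PM = 5 h 2 min → rounds to 5 h 0 min
Total credited: 18 h 0 min.

18.00 hours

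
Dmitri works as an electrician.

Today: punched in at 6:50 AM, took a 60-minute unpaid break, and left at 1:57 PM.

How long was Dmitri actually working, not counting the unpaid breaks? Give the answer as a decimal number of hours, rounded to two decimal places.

Today: 6:50 AM–1:57 PM = 7 h 7 min; less 60 min break → 6 h 7 min

6.12 hours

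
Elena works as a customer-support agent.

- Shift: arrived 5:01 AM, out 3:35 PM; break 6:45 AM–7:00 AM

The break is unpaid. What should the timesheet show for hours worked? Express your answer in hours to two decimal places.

Shift: 5:01 AM–3:35 PM = 10 h 34 min; less 15 min break → 10 h 19 min

10.32 hours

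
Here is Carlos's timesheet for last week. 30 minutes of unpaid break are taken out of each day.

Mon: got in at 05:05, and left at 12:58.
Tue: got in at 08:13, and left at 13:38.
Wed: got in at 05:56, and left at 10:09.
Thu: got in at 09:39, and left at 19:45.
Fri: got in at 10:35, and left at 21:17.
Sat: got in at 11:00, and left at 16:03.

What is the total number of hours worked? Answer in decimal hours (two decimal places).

Mon: 05:05–12:58 = 7 h 53 min; less 30 min break → 7 h 23 min
Tue: 08:13–13:38 = 5 h 25 min; less 30 min break → 4 h 55 min
Wed: 05:56–10:09 = 4 h 13 min; less 30 min break → 3 h 43 min
Thu: 09:39–19:45 = 10 h 6 min; less 30 min break → 9 h 36 min
Fri: 10:35–21:17 = 10 h 42 min; less 30 min break → 10 h 12 min
Sat: 11:00–16:03 = 5 h 3 min; less 30 min break → 4 h 33 min
Total: 7 h 23 min + 4 h 55 min + 3 h 43 min + 9 h 36 min + 10 h 12 min + 4 h 33 min = 40 h 22 min.

40.37 hours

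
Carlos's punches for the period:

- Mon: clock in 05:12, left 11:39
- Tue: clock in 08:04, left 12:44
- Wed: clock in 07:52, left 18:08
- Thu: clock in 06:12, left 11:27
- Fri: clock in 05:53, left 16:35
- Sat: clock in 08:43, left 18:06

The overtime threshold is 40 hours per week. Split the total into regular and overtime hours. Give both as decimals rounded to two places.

Mon: 05:12–11:39 = 6 h 27 min
Tue: 08:04–12:44 = 4 h 40 min
Wed: 07:52–18:08 = 10 h 16 min
Thu: 06:12–11:27 = 5 h 15 min
Fri: 05:53–16:35 = 10 h 42 min
Sat: 08:43–18:06 = 9 h 23 min
Total worked: 46 h 43 min = 46.72 h.
Threshold 40 h → overtime 6 h 43 min, regular 40 h 0 min.

Regular 40.00 hours, overtime 6.72 hours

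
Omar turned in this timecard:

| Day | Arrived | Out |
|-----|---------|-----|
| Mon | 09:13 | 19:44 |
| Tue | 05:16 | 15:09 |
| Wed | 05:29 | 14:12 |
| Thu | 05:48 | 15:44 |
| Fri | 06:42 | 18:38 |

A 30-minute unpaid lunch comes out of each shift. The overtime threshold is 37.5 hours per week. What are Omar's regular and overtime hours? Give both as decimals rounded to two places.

Regular 37.50 hours, overtime 10.98 hours

Mon: 09:13–19:44 = 10 h 31 min; less 30 min break → 10 h 1 min
Tue: 05:16–15:09 = 9 h 53 min; less 30 min break → 9 h 23 min
Wed: 05:29–14:12 = 8 h 43 min; less 30 min break → 8 h 13 min
Thu: 05:48–15:44 = 9 h 56 min; less 30 min break → 9 h 26 min
Fri: 06:42–18:38 = 11 h 56 min; less 30 min break → 11 h 26 min
Total worked: 48 h 29 min = 48.48 h.
Threshold 37.5 h → overtime 10 h 59 min, regular 37 h 30 min.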